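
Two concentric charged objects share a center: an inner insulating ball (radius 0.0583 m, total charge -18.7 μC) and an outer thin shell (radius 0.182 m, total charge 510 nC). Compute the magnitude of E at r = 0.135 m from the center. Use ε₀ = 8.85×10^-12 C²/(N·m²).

Symmetry ⇒ E = E(r) r̂. Gaussian sphere of radius r = 0.135 m (between the bodies, 0.0583 m < r < 0.182 m).
The shell at 0.182 m lies outside the Gaussian surface, so Q_enc = -18.7 μC = -1.87e-5 C.
By Gauss's law, ∮E·dA = E·4πr² = Q_enc/ε₀.
E = |Q_enc|/(4πε₀r²) = (1.87×10^-5)/(4π·8.85×10^-12·(0.135)²) = 9.23×10^6 N/C.

|E| = 9.23×10^6 N/C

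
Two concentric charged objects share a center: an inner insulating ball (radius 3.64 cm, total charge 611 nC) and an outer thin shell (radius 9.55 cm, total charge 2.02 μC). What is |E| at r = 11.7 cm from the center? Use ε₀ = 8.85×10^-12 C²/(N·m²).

|E| = 1.73×10^6 V/m

Take a concentric spherical Gaussian surface of radius r = 11.7 cm (r > 9.55 cm, enclosing both).
Q_enc = (611 nC) + (2.02 μC) = 2.631×10^-6 C.
Gauss's law: E·4πr² = Q_enc/ε₀.
E = |Q_enc|/(4πε₀r²) = (2.631e-6)/(4π·8.85×10^-12·(0.117)²) = 1.73×10^6 N/C.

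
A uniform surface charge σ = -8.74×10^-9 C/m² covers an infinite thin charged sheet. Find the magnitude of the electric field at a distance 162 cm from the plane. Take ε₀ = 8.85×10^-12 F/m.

E ≈ 494 V/m

By planar symmetry E is perpendicular to the sheet and uniform; use a Gaussian pillbox with flat faces of area A on each side of the sheet.
Flux Φ = 2EA and Q_enc = σA, so 2EA = σA/ε₀ ⇒ E = |σ|/(2ε₀), independent of distance.
E = |σ|/(2ε₀) = (8.74×10^-9)/(2·8.85×10^-12) = 494 N/C.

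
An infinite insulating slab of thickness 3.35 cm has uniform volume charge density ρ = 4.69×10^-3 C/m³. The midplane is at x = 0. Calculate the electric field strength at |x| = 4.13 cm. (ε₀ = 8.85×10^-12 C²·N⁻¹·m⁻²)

The point |x| = 4.13 cm lies outside the slab (half-thickness 0.01675 m). A symmetric pillbox spanning the full slab encloses Q_enc = ρ·d·A.
Flux = 2EA ⇒ E = |ρ|d/(2ε₀), independent of distance outside.
E = (4.69×10^-3)(0.0335)/(2·8.85×10^-12) = 8.88e6 N/C.

|E| ≈ 8.88×10^6 N/C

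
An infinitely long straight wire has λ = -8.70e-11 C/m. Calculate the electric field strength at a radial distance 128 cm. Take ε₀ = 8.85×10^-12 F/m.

By cylindrical symmetry E is radial; use a coaxial Gaussian cylinder of radius 128 cm and length L.
Q_enc = λL, so λ_enc = -8.70e-11 C/m.
Gauss's law: E·2πrL = λ_enc L/ε₀.
E = |λ_enc|/(2πε₀r) = (8.70e-11)/(2π·8.85×10^-12·1.28) = 1.22 N/C.

E ≈ 1.22 N/C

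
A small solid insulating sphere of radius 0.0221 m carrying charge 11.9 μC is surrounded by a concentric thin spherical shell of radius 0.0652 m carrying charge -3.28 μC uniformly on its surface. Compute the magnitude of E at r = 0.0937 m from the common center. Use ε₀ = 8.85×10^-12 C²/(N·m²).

E = 8.83×10^6 V/m

Take a concentric spherical Gaussian surface of radius r = 0.0937 m (r > 0.0652 m, enclosing both).
Q_enc = (11.9 μC) + (-3.28 μC) = 8.62e-6 C.
Since E is radial and uniform over the Gaussian sphere, Φ = E·4πr² = Q_enc/ε₀.
E = |Q_enc|/(4πε₀r²) = (8.62e-6)/(4π·8.85×10^-12·(0.0937)²) = 8.83×10^6 N/C.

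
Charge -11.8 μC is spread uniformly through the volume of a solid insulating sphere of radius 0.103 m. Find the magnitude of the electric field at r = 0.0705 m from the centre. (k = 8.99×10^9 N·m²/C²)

Use a concentric Gaussian sphere at r = 0.0705 m (r < R).
For a uniform sphere the enclosed fraction is (r/R)³, so Q_enc = (-11.8 μC)(0.0705/0.103)³ = -3.784×10^-6 C.
Applying ∮E·dA = Q_enc/ε₀ with Φ = E(4πr²):
E = k|Q_enc|/r² = (8.99×10^9)(3.784e-6)/(0.0705)² = 6.84×10^6 N/C.

E ≈ 6.84×10^6 V/m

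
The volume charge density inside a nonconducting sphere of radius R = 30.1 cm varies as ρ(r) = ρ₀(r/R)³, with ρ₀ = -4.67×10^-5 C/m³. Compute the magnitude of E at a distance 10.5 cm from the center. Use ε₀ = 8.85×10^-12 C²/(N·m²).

|E| = 3.92×10^3 V/m

Use a concentric Gaussian sphere at r = 10.5 cm (r < R).
Q_enc = ∫₀^r ρ(r')·4πr'² dr' = (4πρ₀/R³) ∫₀^r r'^5 dr' = 4πρ₀ r^6/(6·R³) = -4.806e-9 C.
Since E is radial and uniform over the Gaussian sphere, Φ = E·4πr² = Q_enc/ε₀.
E = |Q_enc|/(4πε₀r²) = (4.806×10^-9)/(4π·8.85×10^-12·(0.105)²) = 3.92×10^3 N/C.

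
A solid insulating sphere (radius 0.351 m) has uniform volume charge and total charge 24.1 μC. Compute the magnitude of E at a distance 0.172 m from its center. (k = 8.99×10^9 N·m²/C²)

Take a concentric spherical Gaussian surface of radius r = 0.172 m (r < R).
For a uniform sphere the enclosed fraction is (r/R)³, so Q_enc = (24.1 μC)(0.172/0.351)³ = 2.836e-6 C.
Applying ∮E·dA = Q_enc/ε₀ with Φ = E(4πr²):
E = k|Q_enc|/r² = (8.99×10^9)(2.836e-6)/(0.172)² = 8.62e5 N/C.

E = 8.62×10^5 N/C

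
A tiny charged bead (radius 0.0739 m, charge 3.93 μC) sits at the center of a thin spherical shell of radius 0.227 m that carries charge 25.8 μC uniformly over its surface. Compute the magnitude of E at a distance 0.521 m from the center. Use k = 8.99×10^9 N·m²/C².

Use a concentric Gaussian sphere at r = 0.521 m (r > 0.227 m, enclosing both).
Q_enc = (3.93 μC) + (25.8 μC) = 2.973×10^-5 C.
Applying ∮E·dA = Q_enc/ε₀ with Φ = E(4πr²):
E = k|Q_enc|/r² = (8.99×10^9)(2.973×10^-5)/(0.521)² = 9.85×10^5 N/C.

E ≈ 9.85×10^5 V/m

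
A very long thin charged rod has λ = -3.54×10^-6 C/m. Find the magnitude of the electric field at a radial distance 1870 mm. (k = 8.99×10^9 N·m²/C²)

Coaxial Gaussian cylinder, radius r = 1870 mm, length L.
Q_enc = λL, so λ_enc = -3.54e-6 C/m.
By Gauss's law (flux through the curved wall only), E·2πrL = λ_enc L/ε₀.
E = 2k|λ_enc|/r = 2(8.99×10^9)(3.54×10^-6)/(1.87) = 3.40×10^4 N/C.

E = 3.40×10^4 N/C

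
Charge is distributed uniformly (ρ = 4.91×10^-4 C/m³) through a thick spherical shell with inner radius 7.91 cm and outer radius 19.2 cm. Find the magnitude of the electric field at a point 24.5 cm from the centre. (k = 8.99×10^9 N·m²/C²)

|E| ≈ 2.03×10^6 N/C

Symmetry ⇒ E = E(r) r̂. Gaussian sphere of radius r = 24.5 cm (r > 19.2 cm, enclosing the whole shell).
Q_enc = ρ·(4π/3)(b³ − a³) = (4.91e-4)·(4π/3)·((0.192)³ − (0.0791)³) = 1.354×10^-5 C.
By Gauss's law, ∮E·dA = E·4πr² = Q_enc/ε₀.
E = k|Q_enc|/r² = (8.99×10^9)(1.354×10^-5)/(0.245)² = 2.03×10^6 N/C.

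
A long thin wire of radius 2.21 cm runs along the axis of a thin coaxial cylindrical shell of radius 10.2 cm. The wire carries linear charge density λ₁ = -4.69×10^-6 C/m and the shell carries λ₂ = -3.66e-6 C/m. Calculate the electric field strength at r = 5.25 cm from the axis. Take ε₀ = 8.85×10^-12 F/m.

1.61×10^6 N/C

Take a coaxial cylindrical Gaussian surface of radius r = 5.25 cm and length L (between the conductors, 2.21 cm < r < 10.2 cm).
Only the inner wire is enclosed; the outer shell contributes nothing inside itself. λ_enc = λ₁ = -4.69e-6 C/m.
Applying ∮E·dA = Q_enc/ε₀ with the end caps contributing no flux:
E = |λ_enc|/(2πε₀r) = (4.69×10^-6)/(2π·8.85×10^-12·0.0525) = 1.61e6 N/C.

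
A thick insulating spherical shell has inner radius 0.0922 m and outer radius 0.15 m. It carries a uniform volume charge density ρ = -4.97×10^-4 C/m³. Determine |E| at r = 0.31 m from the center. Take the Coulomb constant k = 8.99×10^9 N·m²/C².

E ≈ 5.05e5 N/C

Take a concentric spherical Gaussian surface of radius r = 0.31 m (r > 0.15 m, enclosing the whole shell).
Q_enc = ρ·(4π/3)(b³ − a³) = (-4.97e-4)·(4π/3)·((0.15)³ − (0.0922)³) = -5.394e-6 C.
Since E is radial and uniform over the Gaussian sphere, Φ = E·4πr² = Q_enc/ε₀.
E = k|Q_enc|/r² = (8.99×10^9)(5.394×10^-6)/(0.31)² = 5.05×10^5 N/C.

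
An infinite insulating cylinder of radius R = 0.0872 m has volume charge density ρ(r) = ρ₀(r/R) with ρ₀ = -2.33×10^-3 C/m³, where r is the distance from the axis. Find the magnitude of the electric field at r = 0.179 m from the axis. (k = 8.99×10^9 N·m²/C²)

E = 3.73e6 N/C

By cylindrical symmetry E is radial; use a coaxial Gaussian cylinder of radius 0.179 m and length L (r > R, full charge per length enclosed).
λ_enc = 2π ∫₀^R ρ₀(r'/R)^1 r' dr' = 2πρ₀R²/3 = -3.711×10^-5 C/m.
Applying ∮E·dA = Q_enc/ε₀ with the end caps contributing no flux:
E = 2k|λ_enc|/r = 2(8.99×10^9)(3.711×10^-5)/(0.179) = 3.73×10^6 N/C.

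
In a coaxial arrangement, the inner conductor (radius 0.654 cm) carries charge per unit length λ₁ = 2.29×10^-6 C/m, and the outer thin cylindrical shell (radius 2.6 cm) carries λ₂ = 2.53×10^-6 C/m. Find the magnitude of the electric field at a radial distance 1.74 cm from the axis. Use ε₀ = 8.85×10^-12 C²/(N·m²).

Choose a coaxial cylinder of radius r = 1.74 cm (arbitrary length L) as the Gaussian surface (between the conductors, 0.654 cm < r < 2.6 cm).
Only the inner wire is enclosed; the outer shell contributes nothing inside itself. λ_enc = λ₁ = 2.29×10^-6 C/m.
By Gauss's law (flux through the curved wall only), E·2πrL = λ_enc L/ε₀.
E = |λ_enc|/(2πε₀r) = (2.29×10^-6)/(2π·8.85×10^-12·0.0174) = 2.37×10^6 N/C.

E = 2.37e6 N/C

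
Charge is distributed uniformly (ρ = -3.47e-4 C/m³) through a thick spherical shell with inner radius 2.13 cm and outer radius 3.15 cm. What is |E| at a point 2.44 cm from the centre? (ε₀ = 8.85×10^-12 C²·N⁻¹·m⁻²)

Take a concentric spherical Gaussian surface of radius r = 2.44 cm (within the shell material, 2.13 cm < r < 3.15 cm).
Enclosed charge is the volume from a to r: Q_enc = (4π/3)ρ(r³ − a³) = -7.069×10^-9 C.
By Gauss's law, ∮E·dA = E·4πr² = Q_enc/ε₀.
E = |Q_enc|/(4πε₀r²) = (7.069×10^-9)/(4π·8.85×10^-12·(0.0244)²) = 1.07×10^5 N/C.

E = 1.07×10^5 V/m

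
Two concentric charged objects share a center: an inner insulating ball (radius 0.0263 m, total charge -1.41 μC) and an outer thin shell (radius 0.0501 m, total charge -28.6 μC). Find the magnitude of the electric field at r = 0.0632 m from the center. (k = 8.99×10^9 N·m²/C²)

|E| = 6.75e7 N/C

By spherical symmetry E is radial; choose a Gaussian sphere of radius r = 0.0632 m (r > 0.0501 m, enclosing both).
Q_enc = (-1.41 μC) + (-28.6 μC) = -3.001×10^-5 C.
Gauss's law: E·4πr² = Q_enc/ε₀.
E = k|Q_enc|/r² = (8.99×10^9)(3.001e-5)/(0.0632)² = 6.75e7 N/C.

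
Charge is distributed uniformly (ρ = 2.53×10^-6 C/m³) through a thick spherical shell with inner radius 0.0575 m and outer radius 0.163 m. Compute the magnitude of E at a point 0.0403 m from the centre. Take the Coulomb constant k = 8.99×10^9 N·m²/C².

Use a concentric Gaussian sphere at r = 0.0403 m (r < 0.0575 m, inside the empty cavity).
Q_enc = 0 (all charge lies at larger r); Gauss's law gives E = 0.

E = 0 (no enclosed charge)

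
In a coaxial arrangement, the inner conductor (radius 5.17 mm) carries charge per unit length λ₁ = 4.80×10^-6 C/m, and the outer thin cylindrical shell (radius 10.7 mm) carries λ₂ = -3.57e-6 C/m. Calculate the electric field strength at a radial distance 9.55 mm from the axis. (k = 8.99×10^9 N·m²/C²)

Take a coaxial cylindrical Gaussian surface of radius r = 9.55 mm and length L (between the conductors, 5.17 mm < r < 10.7 mm).
Only the inner wire is enclosed; the outer shell contributes nothing inside itself. λ_enc = λ₁ = 4.80e-6 C/m.
Since E is radial and uniform over the curved surface, Φ = E·2πrL = Q_enc/ε₀ = λ_enc L/ε₀.
E = 2k|λ_enc|/r = 2(8.99×10^9)(4.80×10^-6)/(0.00955) = 9.04×10^6 N/C.

E = 9.04×10^6 N/C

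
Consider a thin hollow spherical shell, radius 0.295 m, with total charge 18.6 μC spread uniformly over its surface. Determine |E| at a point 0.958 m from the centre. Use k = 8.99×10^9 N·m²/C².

By spherical symmetry E is radial; choose a Gaussian sphere of radius r = 0.958 m (r > 0.295 m).
The entire shell is enclosed: Q_enc = 1.86×10^-5 C.
Gauss's law: E·4πr² = Q_enc/ε₀.
E = k|Q_enc|/r² = (8.99×10^9)(1.86×10^-5)/(0.958)² = 1.82×10^5 N/C.

|E| = 1.82e5 N/C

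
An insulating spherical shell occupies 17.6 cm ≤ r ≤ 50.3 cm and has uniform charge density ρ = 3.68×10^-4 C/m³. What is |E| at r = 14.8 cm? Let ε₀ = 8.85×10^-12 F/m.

Take a concentric spherical Gaussian surface of radius r = 14.8 cm (r < 17.6 cm, inside the empty cavity).
Q_enc = 0 (all charge lies at larger r); Gauss's law gives E = 0.

|E| = 0 N/C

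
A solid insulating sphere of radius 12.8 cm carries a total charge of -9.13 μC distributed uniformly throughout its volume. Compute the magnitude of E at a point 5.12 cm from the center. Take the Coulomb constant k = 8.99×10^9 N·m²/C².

Symmetry ⇒ E = E(r) r̂. Gaussian sphere of radius r = 5.12 cm (r < R).
Only the charge within r is enclosed: Q_enc = Q·(r/R)³ = (-9.13 μC)·(5.12 cm/12.8 cm)³ = -5.843×10^-7 C.
By Gauss's law, ∮E·dA = E·4πr² = Q_enc/ε₀.
E = k|Q_enc|/r² = (8.99×10^9)(5.843×10^-7)/(0.0512)² = 2.00×10^6 N/C.

E = 2.00×10^6 V/m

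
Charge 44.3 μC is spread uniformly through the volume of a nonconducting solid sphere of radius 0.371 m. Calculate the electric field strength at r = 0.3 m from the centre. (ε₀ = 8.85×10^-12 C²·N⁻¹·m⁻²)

2.34×10^6 N/C

Symmetry ⇒ E = E(r) r̂. Gaussian sphere of radius r = 0.3 m (r < R).
Only the charge within r is enclosed: Q_enc = Q·(r/R)³ = (44.3 μC)·(0.3 m/0.371 m)³ = 2.342×10^-5 C.
Gauss's law: E·4πr² = Q_enc/ε₀.
E = |Q_enc|/(4πε₀r²) = (2.342×10^-5)/(4π·8.85×10^-12·(0.3)²) = 2.34×10^6 N/C.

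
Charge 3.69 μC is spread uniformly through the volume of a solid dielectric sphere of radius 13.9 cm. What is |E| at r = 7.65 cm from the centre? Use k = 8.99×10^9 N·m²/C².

9.45e5 N/C

Use a concentric Gaussian sphere at r = 7.65 cm (r < R).
For a uniform sphere the enclosed fraction is (r/R)³, so Q_enc = (3.69 μC)(0.0765/0.139)³ = 6.151×10^-7 C.
Gauss's law: E·4πr² = Q_enc/ε₀.
E = k|Q_enc|/r² = (8.99×10^9)(6.151×10^-7)/(0.0765)² = 9.45e5 N/C.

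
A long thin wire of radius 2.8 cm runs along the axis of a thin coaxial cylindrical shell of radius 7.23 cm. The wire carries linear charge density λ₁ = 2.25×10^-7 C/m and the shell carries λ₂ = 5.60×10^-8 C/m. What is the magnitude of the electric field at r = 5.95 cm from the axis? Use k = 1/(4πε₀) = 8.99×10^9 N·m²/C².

Choose a coaxial cylinder of radius r = 5.95 cm (arbitrary length L) as the Gaussian surface (between the conductors, 2.8 cm < r < 7.23 cm).
Only the inner wire is enclosed; the outer shell contributes nothing inside itself. λ_enc = λ₁ = 2.25×10^-7 C/m.
By Gauss's law (flux through the curved wall only), E·2πrL = λ_enc L/ε₀.
E = 2k|λ_enc|/r = 2(8.99×10^9)(2.25e-7)/(0.0595) = 6.80×10^4 N/C.

E = 6.80e4 N/C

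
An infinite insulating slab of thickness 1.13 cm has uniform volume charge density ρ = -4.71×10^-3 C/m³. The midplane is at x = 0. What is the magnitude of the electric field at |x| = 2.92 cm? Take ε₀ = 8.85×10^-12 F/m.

The point |x| = 2.92 cm lies outside the slab (half-thickness 0.00565 m). A symmetric pillbox spanning the full slab encloses Q_enc = ρ·d·A.
Flux = 2EA ⇒ E = |ρ|d/(2ε₀), independent of distance outside.
E = (4.71×10^-3)(0.0113)/(2·8.85×10^-12) = 3.01×10^6 N/C.

E ≈ 3.01e6 N/C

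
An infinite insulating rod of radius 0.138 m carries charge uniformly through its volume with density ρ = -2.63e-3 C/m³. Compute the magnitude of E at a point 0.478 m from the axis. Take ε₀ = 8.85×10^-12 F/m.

E = 5.92×10^6 N/C

By cylindrical symmetry E is radial; use a coaxial Gaussian cylinder of radius 0.478 m and length L (r > 0.138 m, full cross-section enclosed).
λ_enc = ρ·πR² = (-2.63×10^-3)π(0.138)² = -1.573e-4 C/m.
Applying ∮E·dA = Q_enc/ε₀ with the end caps contributing no flux:
E = |λ_enc|/(2πε₀r) = (1.573×10^-4)/(2π·8.85×10^-12·0.478) = 5.92×10^6 N/C.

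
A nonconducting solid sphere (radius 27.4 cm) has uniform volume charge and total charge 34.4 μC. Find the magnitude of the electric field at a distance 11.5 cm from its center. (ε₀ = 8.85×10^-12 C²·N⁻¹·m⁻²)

Symmetry ⇒ E = E(r) r̂. Gaussian sphere of radius r = 11.5 cm (r < R).
Only the charge within r is enclosed: Q_enc = Q·(r/R)³ = (34.4 μC)·(11.5 cm/27.4 cm)³ = 2.543×10^-6 C.
Gauss's law: E·4πr² = Q_enc/ε₀.
E = |Q_enc|/(4πε₀r²) = (2.543×10^-6)/(4π·8.85×10^-12·(0.115)²) = 1.73e6 N/C.

E = 1.73×10^6 N/C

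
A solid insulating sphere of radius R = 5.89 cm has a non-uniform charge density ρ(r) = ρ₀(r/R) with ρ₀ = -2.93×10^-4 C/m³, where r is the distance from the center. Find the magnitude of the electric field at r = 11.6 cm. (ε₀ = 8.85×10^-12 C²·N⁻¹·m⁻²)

E ≈ 1.26×10^5 N/C

Take a concentric spherical Gaussian surface of radius r = 11.6 cm (r > R, all charge enclosed).
Q_enc = 4π ∫₀^R ρ₀(r'/R)^1 r'² dr' = 4πρ₀R³/4 = -1.881×10^-7 C.
Gauss's law: E·4πr² = Q_enc/ε₀.
E = |Q_enc|/(4πε₀r²) = (1.881e-7)/(4π·8.85×10^-12·(0.116)²) = 1.26e5 N/C.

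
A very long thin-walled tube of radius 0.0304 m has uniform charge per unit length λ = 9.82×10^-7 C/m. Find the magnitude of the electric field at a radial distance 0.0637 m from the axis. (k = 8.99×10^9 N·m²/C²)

E = 2.77×10^5 N/C

Choose a coaxial cylinder of radius r = 0.0637 m (arbitrary length L) as the Gaussian surface (r > 0.0304 m).
The full line charge is enclosed: λ_enc = 9.82×10^-7 C/m.
Since E is radial and uniform over the curved surface, Φ = E·2πrL = Q_enc/ε₀ = λ_enc L/ε₀.
E = 2k|λ_enc|/r = 2(8.99×10^9)(9.82e-7)/(0.0637) = 2.77×10^5 N/C.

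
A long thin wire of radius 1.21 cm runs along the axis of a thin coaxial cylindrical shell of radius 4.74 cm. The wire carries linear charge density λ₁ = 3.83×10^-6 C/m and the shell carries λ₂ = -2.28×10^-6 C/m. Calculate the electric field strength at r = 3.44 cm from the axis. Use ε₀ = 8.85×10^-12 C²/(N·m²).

|E| ≈ 2.00×10^6 N/C

Take a coaxial cylindrical Gaussian surface of radius r = 3.44 cm and length L (between the conductors, 1.21 cm < r < 4.74 cm).
Only the inner wire is enclosed; the outer shell contributes nothing inside itself. λ_enc = λ₁ = 3.83e-6 C/m.
Gauss's law: E·2πrL = λ_enc L/ε₀.
E = |λ_enc|/(2πε₀r) = (3.83×10^-6)/(2π·8.85×10^-12·0.0344) = 2.00×10^6 N/C.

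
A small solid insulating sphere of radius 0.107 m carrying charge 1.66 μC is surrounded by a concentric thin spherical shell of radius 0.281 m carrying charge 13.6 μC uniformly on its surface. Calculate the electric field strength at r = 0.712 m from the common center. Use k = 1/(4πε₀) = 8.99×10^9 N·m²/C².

2.71e5 N/C

Symmetry ⇒ E = E(r) r̂. Gaussian sphere of radius r = 0.712 m (r > 0.281 m, enclosing both).
Q_enc = (1.66 μC) + (13.6 μC) = 1.526e-5 C.
By Gauss's law, ∮E·dA = E·4πr² = Q_enc/ε₀.
E = k|Q_enc|/r² = (8.99×10^9)(1.526×10^-5)/(0.712)² = 2.71e5 N/C.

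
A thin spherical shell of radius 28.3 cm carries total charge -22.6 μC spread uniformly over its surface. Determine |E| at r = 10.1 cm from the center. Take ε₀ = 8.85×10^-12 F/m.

E = 0 (no enclosed charge)

Symmetry ⇒ E = E(r) r̂. Gaussian sphere of radius r = 10.1 cm (inside the shell, r < 28.3 cm).
No charge lies within this surface, so Q_enc = 0 and Gauss's law gives E·4πr² = 0 ⇒ E = 0.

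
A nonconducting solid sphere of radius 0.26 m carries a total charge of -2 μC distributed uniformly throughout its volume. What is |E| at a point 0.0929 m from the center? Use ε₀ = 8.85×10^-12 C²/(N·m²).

|E| ≈ 9.51×10^4 V/m

Take a concentric spherical Gaussian surface of radius r = 0.0929 m (r < R).
Only the charge within r is enclosed: Q_enc = Q·(r/R)³ = (-2 μC)·(0.0929 m/0.26 m)³ = -9.123×10^-8 C.
Since E is radial and uniform over the Gaussian sphere, Φ = E·4πr² = Q_enc/ε₀.
E = |Q_enc|/(4πε₀r²) = (9.123×10^-8)/(4π·8.85×10^-12·(0.0929)²) = 9.51×10^4 N/C.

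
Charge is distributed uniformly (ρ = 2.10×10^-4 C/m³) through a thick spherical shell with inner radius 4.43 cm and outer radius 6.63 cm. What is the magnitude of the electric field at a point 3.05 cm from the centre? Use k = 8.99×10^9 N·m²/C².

E = 0

By spherical symmetry E is radial; choose a Gaussian sphere of radius r = 3.05 cm (r < 4.43 cm, inside the empty cavity).
Q_enc = 0 (all charge lies at larger r); Gauss's law gives E = 0.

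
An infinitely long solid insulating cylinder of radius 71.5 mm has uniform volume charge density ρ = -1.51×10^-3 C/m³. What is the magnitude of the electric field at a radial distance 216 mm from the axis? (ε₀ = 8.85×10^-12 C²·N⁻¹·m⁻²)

|E| ≈ 2.02×10^6 N/C

Choose a coaxial cylinder of radius r = 216 mm (arbitrary length L) as the Gaussian surface (r > 71.5 mm, full cross-section enclosed).
λ_enc = ρ·πR² = (-1.51×10^-3)π(0.0715)² = -2.425e-5 C/m.
Gauss's law: E·2πrL = λ_enc L/ε₀.
E = |λ_enc|/(2πε₀r) = (2.425e-5)/(2π·8.85×10^-12·0.216) = 2.02×10^6 N/C.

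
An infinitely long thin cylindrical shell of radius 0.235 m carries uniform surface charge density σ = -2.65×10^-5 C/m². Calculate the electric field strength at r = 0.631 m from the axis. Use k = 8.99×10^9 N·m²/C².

Coaxial Gaussian cylinder, radius r = 0.631 m, length L (r > 0.235 m).
The whole shell is enclosed: λ_enc = σ·2πR = (-2.65×10^-5)·2π·(0.235) = -3.913×10^-5 C/m.
By Gauss's law (flux through the curved wall only), E·2πrL = λ_enc L/ε₀.
E = 2k|λ_enc|/r = 2(8.99×10^9)(3.913×10^-5)/(0.631) = 1.11e6 N/C.

E ≈ 1.11×10^6 N/C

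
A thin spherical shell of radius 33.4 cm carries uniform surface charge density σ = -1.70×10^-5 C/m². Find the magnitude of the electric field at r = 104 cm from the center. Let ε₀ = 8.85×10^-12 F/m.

E ≈ 1.98×10^5 N/C

Use a concentric Gaussian sphere at r = 104 cm (r > 33.4 cm).
The entire shell is enclosed: Q_enc = σ·4πR² = (-1.70e-5)·4π·(0.334)² = -2.383e-5 C.
Gauss's law: E·4πr² = Q_enc/ε₀.
E = |Q_enc|/(4πε₀r²) = (2.383×10^-5)/(4π·8.85×10^-12·(1.04)²) = 1.98e5 N/C.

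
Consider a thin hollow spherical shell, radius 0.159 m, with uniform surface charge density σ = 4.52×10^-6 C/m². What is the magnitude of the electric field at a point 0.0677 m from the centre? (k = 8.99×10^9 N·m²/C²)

E = 0

Use a concentric Gaussian sphere at r = 0.0677 m (inside the shell, r < 0.159 m).
All the charge is outside the Gaussian surface: Q_enc = 0, hence E = 0 everywhere inside the shell.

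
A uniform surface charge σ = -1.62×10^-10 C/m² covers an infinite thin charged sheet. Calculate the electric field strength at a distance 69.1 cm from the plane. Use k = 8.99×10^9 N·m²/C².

|E| = 9.15 N/C

The symmetry is planar: E is normal to the sheet and the same magnitude on both sides. Take a pillbox straddling the sheet with end-cap area A.
Flux Φ = 2EA and Q_enc = σA, so 2EA = σA/ε₀ ⇒ E = |σ|/(2ε₀), independent of distance.
E = 2πk|σ| = 2π(8.99×10^9)(1.62e-10) = 9.15 N/C.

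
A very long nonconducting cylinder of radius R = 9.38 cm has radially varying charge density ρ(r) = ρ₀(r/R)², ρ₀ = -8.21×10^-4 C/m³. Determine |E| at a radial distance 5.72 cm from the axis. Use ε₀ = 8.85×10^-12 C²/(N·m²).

Take a coaxial cylindrical Gaussian surface of radius r = 5.72 cm and length L (r < R).
λ_enc = ∫₀^r ρ(r')·2πr' dr' = (2πρ₀/R²)·r^4/4 = -1.569×10^-6 C/m.
Gauss's law: E·2πrL = λ_enc L/ε₀.
E = |λ_enc|/(2πε₀r) = (1.569×10^-6)/(2π·8.85×10^-12·0.0572) = 4.93×10^5 N/C.

|E| ≈ 4.93×10^5 N/C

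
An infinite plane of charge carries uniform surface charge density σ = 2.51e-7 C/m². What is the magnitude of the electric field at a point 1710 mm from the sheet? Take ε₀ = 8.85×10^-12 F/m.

By planar symmetry E is perpendicular to the sheet and uniform; use a Gaussian pillbox with flat faces of area A on each side of the sheet.
Flux Φ = 2EA and Q_enc = σA, so 2EA = σA/ε₀ ⇒ E = |σ|/(2ε₀), independent of distance.
E = |σ|/(2ε₀) = (2.51×10^-7)/(2·8.85×10^-12) = 1.42e4 N/C.

|E| = 1.42e4 V/m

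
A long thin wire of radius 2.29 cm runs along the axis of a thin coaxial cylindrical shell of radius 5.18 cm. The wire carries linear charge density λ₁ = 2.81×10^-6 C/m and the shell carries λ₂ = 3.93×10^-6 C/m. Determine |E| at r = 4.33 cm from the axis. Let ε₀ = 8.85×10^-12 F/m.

|E| ≈ 1.17×10^6 N/C

By cylindrical symmetry E is radial; use a coaxial Gaussian cylinder of radius 4.33 cm and length L (between the conductors, 2.29 cm < r < 5.18 cm).
Only the inner wire is enclosed; the outer shell contributes nothing inside itself. λ_enc = λ₁ = 2.81e-6 C/m.
By Gauss's law (flux through the curved wall only), E·2πrL = λ_enc L/ε₀.
E = |λ_enc|/(2πε₀r) = (2.81×10^-6)/(2π·8.85×10^-12·0.0433) = 1.17e6 N/C.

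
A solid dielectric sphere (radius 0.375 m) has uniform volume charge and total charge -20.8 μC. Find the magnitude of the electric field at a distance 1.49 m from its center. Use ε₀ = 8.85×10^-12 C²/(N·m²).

Use a concentric Gaussian sphere at r = 1.49 m (r > R, so the entire charge is enclosed).
Q_enc = -20.8 μC = -2.08e-5 C.
Applying ∮E·dA = Q_enc/ε₀ with Φ = E(4πr²):
E = |Q_enc|/(4πε₀r²) = (2.08×10^-5)/(4π·8.85×10^-12·(1.49)²) = 8.42×10^4 N/C.

|E| = 8.42e4 N/C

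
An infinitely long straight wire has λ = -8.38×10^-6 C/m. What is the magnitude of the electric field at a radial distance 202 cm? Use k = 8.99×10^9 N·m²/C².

E = 7.46×10^4 N/C

Coaxial Gaussian cylinder, radius r = 202 cm, length L.
Q_enc = λL, so λ_enc = -8.38×10^-6 C/m.
Gauss's law: E·2πrL = λ_enc L/ε₀.
E = 2k|λ_enc|/r = 2(8.99×10^9)(8.38e-6)/(2.02) = 7.46e4 N/C.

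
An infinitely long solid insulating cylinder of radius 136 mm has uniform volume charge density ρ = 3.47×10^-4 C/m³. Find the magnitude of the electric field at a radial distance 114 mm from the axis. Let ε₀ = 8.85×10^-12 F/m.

By cylindrical symmetry E is radial; use a coaxial Gaussian cylinder of radius 114 mm and length L (r < R).
Enclosed charge per unit length: λ_enc = ρ·πr² = (3.47e-4)π(0.114)² = 1.417×10^-5 C/m.
Gauss's law: E·2πrL = λ_enc L/ε₀.
E = |λ_enc|/(2πε₀r) = (1.417×10^-5)/(2π·8.85×10^-12·0.114) = 2.23×10^6 N/C.

E = 2.23×10^6 V/m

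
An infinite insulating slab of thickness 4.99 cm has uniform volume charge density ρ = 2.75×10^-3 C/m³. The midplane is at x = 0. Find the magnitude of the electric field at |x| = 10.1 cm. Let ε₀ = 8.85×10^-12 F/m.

7.75×10^6 V/m

The point |x| = 10.1 cm lies outside the slab (half-thickness 0.02495 m). A symmetric pillbox spanning the full slab encloses Q_enc = ρ·d·A.
Flux = 2EA ⇒ E = |ρ|d/(2ε₀), independent of distance outside.
E = (2.75×10^-3)(0.0499)/(2·8.85×10^-12) = 7.75×10^6 N/C.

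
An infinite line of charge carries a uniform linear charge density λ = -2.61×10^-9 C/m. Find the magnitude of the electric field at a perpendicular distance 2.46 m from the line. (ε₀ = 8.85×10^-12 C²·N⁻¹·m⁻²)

|E| ≈ 19.1 N/C

Coaxial Gaussian cylinder, radius r = 2.46 m, length L.
Q_enc = λL, so λ_enc = -2.61×10^-9 C/m.
Since E is radial and uniform over the curved surface, Φ = E·2πrL = Q_enc/ε₀ = λ_enc L/ε₀.
E = |λ_enc|/(2πε₀r) = (2.61e-9)/(2π·8.85×10^-12·2.46) = 19.1 N/C.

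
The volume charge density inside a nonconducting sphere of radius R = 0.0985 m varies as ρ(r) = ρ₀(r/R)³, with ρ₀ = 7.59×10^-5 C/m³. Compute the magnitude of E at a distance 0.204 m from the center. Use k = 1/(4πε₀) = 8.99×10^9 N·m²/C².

E = 3.28×10^4 N/C

Take a concentric spherical Gaussian surface of radius r = 0.204 m (r > R, all charge enclosed).
Q_enc = 4π ∫₀^R ρ₀(r'/R)^3 r'² dr' = 4πρ₀R³/6 = 1.519×10^-7 C.
By Gauss's law, ∮E·dA = E·4πr² = Q_enc/ε₀.
E = k|Q_enc|/r² = (8.99×10^9)(1.519×10^-7)/(0.204)² = 3.28×10^4 N/C.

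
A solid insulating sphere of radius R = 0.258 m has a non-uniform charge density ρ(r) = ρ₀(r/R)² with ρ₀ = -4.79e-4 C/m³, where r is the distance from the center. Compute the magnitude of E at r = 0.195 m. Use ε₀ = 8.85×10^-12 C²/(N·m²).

|E| ≈ 1.21e6 N/C

Symmetry ⇒ E = E(r) r̂. Gaussian sphere of radius r = 0.195 m (r < R).
Q_enc = ∫₀^r ρ(r')·4πr'² dr' = (4πρ₀/R²) ∫₀^r r'^4 dr' = 4πρ₀ r^5/(5·R²) = -5.099×10^-6 C.
Since E is radial and uniform over the Gaussian sphere, Φ = E·4πr² = Q_enc/ε₀.
E = |Q_enc|/(4πε₀r²) = (5.099×10^-6)/(4π·8.85×10^-12·(0.195)²) = 1.21e6 N/C.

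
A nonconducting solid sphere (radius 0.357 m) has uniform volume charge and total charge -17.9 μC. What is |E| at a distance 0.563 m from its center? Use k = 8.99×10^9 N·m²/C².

E = 5.08×10^5 N/C

Take a concentric spherical Gaussian surface of radius r = 0.563 m (r > R, so the entire charge is enclosed).
Q_enc = -17.9 μC = -1.79×10^-5 C.
Applying ∮E·dA = Q_enc/ε₀ with Φ = E(4πr²):
E = k|Q_enc|/r² = (8.99×10^9)(1.79×10^-5)/(0.563)² = 5.08×10^5 N/C.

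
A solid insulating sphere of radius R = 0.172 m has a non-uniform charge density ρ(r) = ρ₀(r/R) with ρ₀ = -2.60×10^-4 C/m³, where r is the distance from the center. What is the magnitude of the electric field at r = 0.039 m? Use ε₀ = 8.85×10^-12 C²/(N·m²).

E ≈ 6.49×10^4 N/C

By spherical symmetry E is radial; choose a Gaussian sphere of radius r = 0.039 m (r < R).
Q_enc = ∫₀^r ρ(r')·4πr'² dr' = (4πρ₀/R) ∫₀^r r'^3 dr' = 4πρ₀ r^4/(4·R) = -1.099×10^-8 C.
By Gauss's law, ∮E·dA = E·4πr² = Q_enc/ε₀.
E = |Q_enc|/(4πε₀r²) = (1.099×10^-8)/(4π·8.85×10^-12·(0.039)²) = 6.49×10^4 N/C.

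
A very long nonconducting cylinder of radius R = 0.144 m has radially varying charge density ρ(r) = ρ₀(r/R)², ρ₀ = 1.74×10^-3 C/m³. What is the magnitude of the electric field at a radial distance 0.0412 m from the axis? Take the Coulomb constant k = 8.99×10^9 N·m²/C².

|E| = 1.66×10^5 V/m

Coaxial Gaussian cylinder, radius r = 0.0412 m, length L (r < R).
Integrating ρ over the cross-section to radius r: λ_enc = (2πρ₀/R²) ∫₀^r r'^3 dr' = 2πρ₀ r^4/(4·R²) = 3.798e-7 C/m.
Applying ∮E·dA = Q_enc/ε₀ with the end caps contributing no flux:
E = 2k|λ_enc|/r = 2(8.99×10^9)(3.798×10^-7)/(0.0412) = 1.66×10^5 N/C.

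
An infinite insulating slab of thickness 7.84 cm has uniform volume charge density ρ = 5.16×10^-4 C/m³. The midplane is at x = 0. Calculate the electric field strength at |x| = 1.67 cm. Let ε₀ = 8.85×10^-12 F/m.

9.74×10^5 N/C

By symmetry E is perpendicular to the slab. A Gaussian pillbox from −1.67 cm to +1.67 cm (face area A) lies entirely within the slab.
Q_enc = ρ·(2x)·A and flux = 2EA, so 2EA = 2ρxA/ε₀ ⇒ E = |ρ|x/ε₀.
E = (5.16×10^-4)(0.0167)/(8.85×10^-12) = 9.74×10^5 N/C.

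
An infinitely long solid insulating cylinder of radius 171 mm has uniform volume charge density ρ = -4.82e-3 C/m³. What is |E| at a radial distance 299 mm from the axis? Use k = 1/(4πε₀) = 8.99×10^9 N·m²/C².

E = 2.66×10^7 N/C

Coaxial Gaussian cylinder, radius r = 299 mm, length L (r > 171 mm, full cross-section enclosed).
λ_enc = ρ·πR² = (-4.82e-3)π(0.171)² = -4.428×10^-4 C/m.
By Gauss's law (flux through the curved wall only), E·2πrL = λ_enc L/ε₀.
E = 2k|λ_enc|/r = 2(8.99×10^9)(4.428×10^-4)/(0.299) = 2.66×10^7 N/C.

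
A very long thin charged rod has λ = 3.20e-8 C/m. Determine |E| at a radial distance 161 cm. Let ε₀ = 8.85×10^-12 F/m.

|E| = 357 N/C

Coaxial Gaussian cylinder, radius r = 161 cm, length L.
Q_enc = λL, so λ_enc = 3.20×10^-8 C/m.
By Gauss's law (flux through the curved wall only), E·2πrL = λ_enc L/ε₀.
E = |λ_enc|/(2πε₀r) = (3.20×10^-8)/(2π·8.85×10^-12·1.61) = 357 N/C.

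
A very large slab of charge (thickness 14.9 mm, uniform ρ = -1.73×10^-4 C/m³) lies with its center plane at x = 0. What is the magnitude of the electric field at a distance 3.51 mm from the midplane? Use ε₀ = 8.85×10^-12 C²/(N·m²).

E ≈ 6.86e4 N/C

By symmetry E is perpendicular to the slab. A Gaussian pillbox from −3.51 mm to +3.51 mm (face area A) lies entirely within the slab.
Q_enc = ρ·(2x)·A and flux = 2EA, so 2EA = 2ρxA/ε₀ ⇒ E = |ρ|x/ε₀.
E = (1.73e-4)(0.00351)/(8.85×10^-12) = 6.86e4 N/C.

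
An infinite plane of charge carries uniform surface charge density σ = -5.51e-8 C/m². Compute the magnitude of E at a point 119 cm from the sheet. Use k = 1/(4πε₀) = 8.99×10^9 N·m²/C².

The symmetry is planar: E is normal to the sheet and the same magnitude on both sides. Take a pillbox straddling the sheet with end-cap area A.
Flux Φ = 2EA and Q_enc = σA, so 2EA = σA/ε₀ ⇒ E = |σ|/(2ε₀), independent of distance.
E = 2πk|σ| = 2π(8.99×10^9)(5.51×10^-8) = 3.11e3 N/C.

E = 3.11e3 N/C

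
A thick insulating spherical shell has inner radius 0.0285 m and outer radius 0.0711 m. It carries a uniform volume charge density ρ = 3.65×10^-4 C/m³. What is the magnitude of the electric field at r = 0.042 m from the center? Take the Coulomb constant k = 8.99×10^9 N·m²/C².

E ≈ 3.97e5 N/C

Use a concentric Gaussian sphere at r = 0.042 m (within the shell material, 0.0285 m < r < 0.0711 m).
Only the shell between 0.0285 m and r is enclosed: Q_enc = ρ·(4π/3)(r³ − a³) = (3.65×10^-4)·(4π/3)·((0.042)³ − (0.0285)³) = 7.788×10^-8 C.
Applying ∮E·dA = Q_enc/ε₀ with Φ = E(4πr²):
E = k|Q_enc|/r² = (8.99×10^9)(7.788×10^-8)/(0.042)² = 3.97×10^5 N/C.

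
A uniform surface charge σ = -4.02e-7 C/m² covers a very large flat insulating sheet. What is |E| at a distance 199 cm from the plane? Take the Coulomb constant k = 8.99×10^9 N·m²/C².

E = 2.27×10^4 V/m

The symmetry is planar: E is normal to the sheet and the same magnitude on both sides. Take a pillbox straddling the sheet with end-cap area A.
Only the two end caps contribute flux: Φ = 2EA. With Q_enc = σA, Gauss's law gives E = |σ|/(2ε₀).
E = 2πk|σ| = 2π(8.99×10^9)(4.02e-7) = 2.27×10^4 N/C.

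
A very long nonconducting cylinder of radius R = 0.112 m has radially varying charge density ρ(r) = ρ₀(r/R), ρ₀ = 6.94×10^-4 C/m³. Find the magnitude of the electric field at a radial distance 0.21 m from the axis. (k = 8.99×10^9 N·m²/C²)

Take a coaxial cylindrical Gaussian surface of radius r = 0.21 m and length L (r > R, full charge per length enclosed).
λ_enc = 2π ∫₀^R ρ₀(r'/R)^1 r' dr' = 2πρ₀R²/3 = 1.823×10^-5 C/m.
Applying ∮E·dA = Q_enc/ε₀ with the end caps contributing no flux:
E = 2k|λ_enc|/r = 2(8.99×10^9)(1.823×10^-5)/(0.21) = 1.56×10^6 N/C.

E = 1.56×10^6 N/C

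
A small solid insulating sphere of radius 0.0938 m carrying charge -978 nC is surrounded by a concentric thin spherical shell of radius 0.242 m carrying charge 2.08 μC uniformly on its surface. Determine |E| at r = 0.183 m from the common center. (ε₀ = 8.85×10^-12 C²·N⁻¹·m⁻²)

E ≈ 2.63×10^5 V/m

Take a concentric spherical Gaussian surface of radius r = 0.183 m (between the bodies, 0.0938 m < r < 0.242 m).
The shell at 0.242 m lies outside the Gaussian surface, so Q_enc = -978 nC = -9.78e-7 C.
By Gauss's law, ∮E·dA = E·4πr² = Q_enc/ε₀.
E = |Q_enc|/(4πε₀r²) = (9.78×10^-7)/(4π·8.85×10^-12·(0.183)²) = 2.63e5 N/C.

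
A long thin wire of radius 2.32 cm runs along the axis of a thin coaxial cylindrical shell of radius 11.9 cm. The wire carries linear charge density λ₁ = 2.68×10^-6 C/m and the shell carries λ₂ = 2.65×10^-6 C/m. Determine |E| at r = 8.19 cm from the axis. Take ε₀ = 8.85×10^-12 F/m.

E ≈ 5.88×10^5 V/m

By cylindrical symmetry E is radial; use a coaxial Gaussian cylinder of radius 8.19 cm and length L (between the conductors, 2.32 cm < r < 11.9 cm).
The shell at 11.9 cm lies outside the Gaussian surface, so λ_enc = λ₁ = 2.68×10^-6 C/m.
Gauss's law: E·2πrL = λ_enc L/ε₀.
E = |λ_enc|/(2πε₀r) = (2.68e-6)/(2π·8.85×10^-12·0.0819) = 5.88×10^5 N/C.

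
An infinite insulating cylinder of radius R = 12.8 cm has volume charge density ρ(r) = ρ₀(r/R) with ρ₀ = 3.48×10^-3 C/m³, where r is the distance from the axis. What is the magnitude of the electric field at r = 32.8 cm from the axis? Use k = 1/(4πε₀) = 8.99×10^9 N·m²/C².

6.55×10^6 N/C

By cylindrical symmetry E is radial; use a coaxial Gaussian cylinder of radius 32.8 cm and length L (r > R, full charge per length enclosed).
λ_enc = 2π ∫₀^R ρ₀(r'/R)^1 r' dr' = 2πρ₀R²/3 = 1.194×10^-4 C/m.
By Gauss's law (flux through the curved wall only), E·2πrL = λ_enc L/ε₀.
E = 2k|λ_enc|/r = 2(8.99×10^9)(1.194×10^-4)/(0.328) = 6.55×10^6 N/C.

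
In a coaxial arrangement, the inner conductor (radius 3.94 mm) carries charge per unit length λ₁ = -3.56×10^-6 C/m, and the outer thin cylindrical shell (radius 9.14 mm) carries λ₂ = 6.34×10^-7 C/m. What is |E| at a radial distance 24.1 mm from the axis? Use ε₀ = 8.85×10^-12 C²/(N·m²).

By cylindrical symmetry E is radial; use a coaxial Gaussian cylinder of radius 24.1 mm and length L (r > 9.14 mm, enclosing both).
λ_enc = λ₁ + λ₂ = (-3.56×10^-6) + (6.34×10^-7) = -2.926×10^-6 C/m.
Since E is radial and uniform over the curved surface, Φ = E·2πrL = Q_enc/ε₀ = λ_enc L/ε₀.
E = |λ_enc|/(2πε₀r) = (2.926e-6)/(2π·8.85×10^-12·0.0241) = 2.18e6 N/C.

|E| = 2.18e6 N/C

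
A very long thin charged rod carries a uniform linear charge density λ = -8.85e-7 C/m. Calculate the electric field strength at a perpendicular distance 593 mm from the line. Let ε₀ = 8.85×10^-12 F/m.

Take a coaxial cylindrical Gaussian surface of radius r = 593 mm and length L.
Q_enc = λL, so λ_enc = -8.85e-7 C/m.
Applying ∮E·dA = Q_enc/ε₀ with the end caps contributing no flux:
E = |λ_enc|/(2πε₀r) = (8.85×10^-7)/(2π·8.85×10^-12·0.593) = 2.68×10^4 N/C.

E = 2.68×10^4 V/m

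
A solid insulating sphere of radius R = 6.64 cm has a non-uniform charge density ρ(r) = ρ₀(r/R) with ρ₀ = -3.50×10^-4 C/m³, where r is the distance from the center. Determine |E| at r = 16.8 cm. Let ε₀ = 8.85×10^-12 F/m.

Take a concentric spherical Gaussian surface of radius r = 16.8 cm (r > R, all charge enclosed).
Q_enc = 4π ∫₀^R ρ₀(r'/R)^1 r'² dr' = 4πρ₀R³/4 = -3.219×10^-7 C.
Since E is radial and uniform over the Gaussian sphere, Φ = E·4πr² = Q_enc/ε₀.
E = |Q_enc|/(4πε₀r²) = (3.219×10^-7)/(4π·8.85×10^-12·(0.168)²) = 1.03e5 N/C.

|E| = 1.03e5 N/C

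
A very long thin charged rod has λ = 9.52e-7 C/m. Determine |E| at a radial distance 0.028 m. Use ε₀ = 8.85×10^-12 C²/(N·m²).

6.11×10^5 V/m

Take a coaxial cylindrical Gaussian surface of radius r = 0.028 m and length L.
Q_enc = λL, so λ_enc = 9.52e-7 C/m.
By Gauss's law (flux through the curved wall only), E·2πrL = λ_enc L/ε₀.
E = |λ_enc|/(2πε₀r) = (9.52×10^-7)/(2π·8.85×10^-12·0.028) = 6.11×10^5 N/C.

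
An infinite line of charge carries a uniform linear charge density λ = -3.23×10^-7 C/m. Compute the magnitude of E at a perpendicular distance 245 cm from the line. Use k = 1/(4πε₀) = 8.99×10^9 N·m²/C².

2.37e3 N/C

Choose a coaxial cylinder of radius r = 245 cm (arbitrary length L) as the Gaussian surface.
Q_enc = λL, so λ_enc = -3.23×10^-7 C/m.
Since E is radial and uniform over the curved surface, Φ = E·2πrL = Q_enc/ε₀ = λ_enc L/ε₀.
E = 2k|λ_enc|/r = 2(8.99×10^9)(3.23e-7)/(2.45) = 2.37×10^3 N/C.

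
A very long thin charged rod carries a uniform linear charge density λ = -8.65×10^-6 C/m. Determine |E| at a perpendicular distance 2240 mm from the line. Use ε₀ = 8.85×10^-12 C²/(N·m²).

By cylindrical symmetry E is radial; use a coaxial Gaussian cylinder of radius 2240 mm and length L.
Q_enc = λL, so λ_enc = -8.65e-6 C/m.
By Gauss's law (flux through the curved wall only), E·2πrL = λ_enc L/ε₀.
E = |λ_enc|/(2πε₀r) = (8.65e-6)/(2π·8.85×10^-12·2.24) = 6.94e4 N/C.

|E| = 6.94e4 N/C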